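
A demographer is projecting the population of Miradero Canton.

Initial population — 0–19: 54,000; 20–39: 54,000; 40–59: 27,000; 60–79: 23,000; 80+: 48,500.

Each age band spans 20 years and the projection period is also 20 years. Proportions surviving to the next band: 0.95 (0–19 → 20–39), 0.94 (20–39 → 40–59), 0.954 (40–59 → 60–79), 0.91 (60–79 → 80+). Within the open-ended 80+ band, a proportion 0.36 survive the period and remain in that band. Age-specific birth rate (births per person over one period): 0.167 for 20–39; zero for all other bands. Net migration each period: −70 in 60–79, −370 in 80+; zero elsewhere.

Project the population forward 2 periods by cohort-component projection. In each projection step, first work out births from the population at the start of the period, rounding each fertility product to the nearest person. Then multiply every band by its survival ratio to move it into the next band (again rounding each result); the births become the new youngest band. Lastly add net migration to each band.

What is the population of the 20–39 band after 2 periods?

Numbering the groups 1..5 from youngest to oldest:
Period 1:
Births: 54000 × 0.167 = 9018
Group 2: 54000 × 0.95 = 51300
Group 3: 54000 × 0.94 = 50760
Group 4: 27000 × 0.954 = 25758
Group 5: 23000 × 0.91 + 48500 × 0.36 = 20930 + 17460 = 38390
Net migration: Group 4 − 70 → 25688; Group 5 − 370 → 38020
End of period: [9018, 51300, 50760, 25688, 38020]
Period 2:
Births: 51300 × 0.167 = 8567
Group 2: 9018 × 0.95 = 8567
Group 3: 51300 × 0.94 = 48222
Group 4: 50760 × 0.954 = 48425
Group 5: 25688 × 0.91 + 38020 × 0.36 = 23376 + 13687 = 37063
Net migration: Group 4 − 70 → 48355; Group 5 − 370 → 36693
End of period: [8567, 8567, 48222, 48355, 36693]

8567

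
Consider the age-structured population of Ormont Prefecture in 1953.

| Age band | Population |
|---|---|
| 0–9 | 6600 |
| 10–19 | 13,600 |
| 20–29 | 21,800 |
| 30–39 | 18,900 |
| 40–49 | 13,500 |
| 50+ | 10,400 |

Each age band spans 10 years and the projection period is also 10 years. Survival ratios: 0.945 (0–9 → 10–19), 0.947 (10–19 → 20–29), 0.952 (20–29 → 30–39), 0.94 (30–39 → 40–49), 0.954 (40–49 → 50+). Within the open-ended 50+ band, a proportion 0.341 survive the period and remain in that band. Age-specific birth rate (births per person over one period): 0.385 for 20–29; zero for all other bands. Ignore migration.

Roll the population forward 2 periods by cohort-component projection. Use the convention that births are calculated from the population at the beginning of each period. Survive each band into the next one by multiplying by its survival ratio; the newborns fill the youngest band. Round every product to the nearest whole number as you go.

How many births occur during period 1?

8393

Numbering the bands 1..6 from youngest to oldest:
Period 1.
Births: 21800 × 0.385 = 8393
Band 2: 6600 × 0.945 = 6237
Band 3: 13600 × 0.947 = 12879
Band 4: 21800 × 0.952 = 20754
Band 5: 18900 × 0.94 = 17766
Band 6: 13500 × 0.954 + 10400 × 0.341 = 12879 + 3546 = 16425
Population now: 0–9=8393, 10–19=6237, 20–29=12879, 30–39=20754, 40–49=17766, 50+=16425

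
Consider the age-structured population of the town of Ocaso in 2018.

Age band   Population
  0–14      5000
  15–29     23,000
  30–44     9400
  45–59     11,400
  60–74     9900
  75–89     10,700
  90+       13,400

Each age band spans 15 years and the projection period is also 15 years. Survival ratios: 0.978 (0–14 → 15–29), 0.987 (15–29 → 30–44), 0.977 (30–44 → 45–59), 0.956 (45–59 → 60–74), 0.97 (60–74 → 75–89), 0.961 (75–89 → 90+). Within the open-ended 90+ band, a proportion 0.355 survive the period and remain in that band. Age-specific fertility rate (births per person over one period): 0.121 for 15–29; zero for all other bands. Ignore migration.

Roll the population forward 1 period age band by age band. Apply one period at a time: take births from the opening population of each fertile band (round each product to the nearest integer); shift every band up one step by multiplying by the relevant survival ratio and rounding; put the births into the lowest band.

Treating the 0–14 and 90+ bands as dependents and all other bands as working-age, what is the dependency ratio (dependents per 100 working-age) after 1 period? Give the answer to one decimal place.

Numbering the groups 1..7 from youngest to oldest:
— Period 1 —
Births: 23000 × 0.121 = 2783
Group 2: 5000 × 0.978 = 4890
Group 3: 23000 × 0.987 = 22701
Group 4: 9400 × 0.977 = 9184
Group 5: 11400 × 0.956 = 10898
Group 6: 9900 × 0.97 = 9603
Group 7: 10700 × 0.961 + 13400 × 0.355 = 10283 + 4757 = 15040
End of period: [2783, 4890, 22701, 9184, 10898, 9603, 15040]
Dependents (band 0–14 + band 90+) = 2783 + 15040 = 17823; working-age = 57276; ratio = 17823/57276 × 100 = 31.1

31.1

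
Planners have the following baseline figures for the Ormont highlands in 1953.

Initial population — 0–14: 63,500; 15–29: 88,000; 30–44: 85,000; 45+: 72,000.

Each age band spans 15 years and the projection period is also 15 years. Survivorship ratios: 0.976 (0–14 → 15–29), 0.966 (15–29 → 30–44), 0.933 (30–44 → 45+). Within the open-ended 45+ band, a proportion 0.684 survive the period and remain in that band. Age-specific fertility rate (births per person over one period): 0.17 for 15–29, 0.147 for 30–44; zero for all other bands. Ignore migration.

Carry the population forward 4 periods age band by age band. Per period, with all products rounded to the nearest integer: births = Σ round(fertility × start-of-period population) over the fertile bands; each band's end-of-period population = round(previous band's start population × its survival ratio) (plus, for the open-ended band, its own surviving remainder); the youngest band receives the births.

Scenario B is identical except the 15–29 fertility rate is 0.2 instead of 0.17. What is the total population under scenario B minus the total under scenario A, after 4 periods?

(Bands numbered youngest = 1 to oldest = 4.)
Period 1.
Births: 88000 * 0.17 = 14960, 85000 * 0.147 = 12495 → 27455
Band 2: 63500 * 0.976 = 61976
Band 3: 88000 * 0.966 = 85008
Band 4: 85000 * 0.933 + 72000 * 0.684 = 79305 + 49248 = 128553
Giving 27455 / 61976 / 85008 / 128553.
Period 2.
Births: 61976 * 0.17 = 10536, 85008 * 0.147 = 12496 → 23032
Band 2: 27455 * 0.976 = 26796
Band 3: 61976 * 0.966 = 59869
Band 4: 85008 * 0.933 + 128553 * 0.684 = 79312 + 87930 = 167242
Giving 23032 / 26796 / 59869 / 167242.
Period 3.
Births: 26796 * 0.17 = 4555, 59869 * 0.147 = 8801 → 13356
Band 2: 23032 * 0.976 = 22479
Band 3: 26796 * 0.966 = 25885
Band 4: 59869 * 0.933 + 167242 * 0.684 = 55858 + 114394 = 170252
Giving 13356 / 22479 / 25885 / 170252.
Period 4.
Births: 22479 * 0.17 = 3821, 25885 * 0.147 = 3805 → 7626
Band 2: 13356 * 0.976 = 13035
Band 3: 22479 * 0.966 = 21715
Band 4: 25885 * 0.933 + 170252 * 0.684 = 24151 + 116452 = 140603
Giving 7626 / 13035 / 21715 / 140603.
Scenario A total after 4 periods: 182979
Scenario B projection —
Period 1.
Births: 88000 * 0.2 = 17600, 85000 * 0.147 = 12495 → 30095
Band 2: 63500 * 0.976 = 61976
Band 3: 88000 * 0.966 = 85008
Band 4: 85000 * 0.933 + 72000 * 0.684 = 79305 + 49248 = 128553
Giving 30095 / 61976 / 85008 / 128553.
Period 2.
Births: 61976 * 0.2 = 12395, 85008 * 0.147 = 12496 → 24891
Band 2: 30095 * 0.976 = 29373
Band 3: 61976 * 0.966 = 59869
Band 4: 85008 * 0.933 + 128553 * 0.684 = 79312 + 87930 = 167242
Giving 24891 / 29373 / 59869 / 167242.
Period 3.
Births: 29373 * 0.2 = 5875, 59869 * 0.147 = 8801 → 14676
Band 2: 24891 * 0.976 = 24294
Band 3: 29373 * 0.966 = 28374
Band 4: 59869 * 0.933 + 167242 * 0.684 = 55858 + 114394 = 170252
Giving 14676 / 24294 / 28374 / 170252.
Period 4.
Births: 24294 * 0.2 = 4859, 28374 * 0.147 = 4171 → 9030
Band 2: 14676 * 0.976 = 14324
Band 3: 24294 * 0.966 = 23468
Band 4: 28374 * 0.933 + 170252 * 0.684 = 26473 + 116452 = 142925
Giving 9030 / 14324 / 23468 / 142925.
Scenario B total after 4 periods: 189747
Difference B − A = 189747 − 182979 = 6768

6768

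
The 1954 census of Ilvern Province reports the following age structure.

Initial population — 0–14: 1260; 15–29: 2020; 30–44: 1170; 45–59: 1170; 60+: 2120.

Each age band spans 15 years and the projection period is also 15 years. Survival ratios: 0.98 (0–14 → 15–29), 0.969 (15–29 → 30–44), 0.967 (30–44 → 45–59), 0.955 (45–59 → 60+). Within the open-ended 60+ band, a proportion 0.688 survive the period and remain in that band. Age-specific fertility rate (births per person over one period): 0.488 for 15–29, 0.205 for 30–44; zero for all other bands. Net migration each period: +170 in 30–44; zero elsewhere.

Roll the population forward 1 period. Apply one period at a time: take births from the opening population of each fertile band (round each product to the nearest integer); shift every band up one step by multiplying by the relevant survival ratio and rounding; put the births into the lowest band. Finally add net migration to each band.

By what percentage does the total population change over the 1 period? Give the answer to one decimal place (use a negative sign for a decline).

7.2

Numbering the groups 1..5 from youngest to oldest:
[period 1]
Births: 2020 × 0.488 = 986, 1170 × 0.205 = 240 — total 1226
Group 2: 1260 × 0.98 = 1235
Group 3: 2020 × 0.969 = 1957
Group 4: 1170 × 0.967 = 1131
Group 5: 1170 × 0.955 + 2120 × 0.688 = 1117 + 1459 = 2576
Net migration: Group 3 + 170 → 2127
End of period: [1226, 1235, 2127, 1131, 2576]
Total: 7740 → 8295; change = 555; percentage change = 7.2%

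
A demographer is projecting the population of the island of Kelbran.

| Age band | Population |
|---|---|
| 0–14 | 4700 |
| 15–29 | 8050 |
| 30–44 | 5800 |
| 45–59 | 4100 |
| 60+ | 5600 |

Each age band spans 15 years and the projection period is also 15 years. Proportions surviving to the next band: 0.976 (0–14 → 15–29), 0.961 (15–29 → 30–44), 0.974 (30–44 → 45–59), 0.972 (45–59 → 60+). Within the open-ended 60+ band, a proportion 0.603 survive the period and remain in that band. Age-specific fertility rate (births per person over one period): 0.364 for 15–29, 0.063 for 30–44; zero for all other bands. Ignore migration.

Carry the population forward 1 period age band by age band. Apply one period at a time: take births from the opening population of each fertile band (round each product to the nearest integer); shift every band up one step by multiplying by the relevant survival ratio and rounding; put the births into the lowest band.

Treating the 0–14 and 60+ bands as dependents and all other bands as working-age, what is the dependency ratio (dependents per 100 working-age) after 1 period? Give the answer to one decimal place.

59.3

After projecting period 1:
Births: 8050 * 0.364 = 2930, 5800 * 0.063 = 365 — total 3295
15–29: 4700 * 0.976 = 4587
30–44: 8050 * 0.961 = 7736
45–59: 5800 * 0.974 = 5649
60+: 4100 * 0.972 + 5600 * 0.603 = 3985 + 3377 = 7362
End of period: [3295, 4587, 7736, 5649, 7362]
Dependents (band 0–14 + band 60+) = 3295 + 7362 = 10657; working-age = 17972; ratio = 10657/17972 × 100 = 59.3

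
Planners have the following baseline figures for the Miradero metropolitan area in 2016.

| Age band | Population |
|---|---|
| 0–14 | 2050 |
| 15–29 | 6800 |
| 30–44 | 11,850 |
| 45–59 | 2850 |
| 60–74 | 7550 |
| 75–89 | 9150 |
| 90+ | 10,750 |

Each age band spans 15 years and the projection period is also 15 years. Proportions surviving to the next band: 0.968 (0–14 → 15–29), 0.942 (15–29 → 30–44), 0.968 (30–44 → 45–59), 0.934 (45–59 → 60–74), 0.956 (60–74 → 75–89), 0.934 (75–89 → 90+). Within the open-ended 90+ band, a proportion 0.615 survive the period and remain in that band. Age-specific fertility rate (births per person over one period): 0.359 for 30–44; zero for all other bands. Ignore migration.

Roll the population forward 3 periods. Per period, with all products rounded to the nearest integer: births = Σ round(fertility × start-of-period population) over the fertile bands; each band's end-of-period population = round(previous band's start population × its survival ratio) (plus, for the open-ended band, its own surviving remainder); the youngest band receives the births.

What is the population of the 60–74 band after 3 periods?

Period 1.
Births: 11850 * 0.359 = 4254
15–29: 2050 * 0.968 = 1984
30–44: 6800 * 0.942 = 6406
45–59: 11850 * 0.968 = 11471
60–74: 2850 * 0.934 = 2662
75–89: 7550 * 0.956 = 7218
90+: 9150 * 0.934 + 10750 * 0.615 = 8546 + 6611 = 15157
Giving 4254 / 1984 / 6406 / 11471 / 2662 / 7218 / 15157.
Period 2.
Births: 6406 * 0.359 = 2300
15–29: 4254 * 0.968 = 4118
30–44: 1984 * 0.942 = 1869
45–59: 6406 * 0.968 = 6201
60–74: 11471 * 0.934 = 10714
75–89: 2662 * 0.956 = 2545
90+: 7218 * 0.934 + 15157 * 0.615 = 6742 + 9322 = 16064
Giving 2300 / 4118 / 1869 / 6201 / 10714 / 2545 / 16064.
Period 3.
Births: 1869 * 0.359 = 671
15–29: 2300 * 0.968 = 2226
30–44: 4118 * 0.942 = 3879
45–59: 1869 * 0.968 = 1809
60–74: 6201 * 0.934 = 5792
75–89: 10714 * 0.956 = 10243
90+: 2545 * 0.934 + 16064 * 0.615 = 2377 + 9879 = 12256
Giving 671 / 2226 / 3879 / 1809 / 5792 / 10243 / 12256.

5792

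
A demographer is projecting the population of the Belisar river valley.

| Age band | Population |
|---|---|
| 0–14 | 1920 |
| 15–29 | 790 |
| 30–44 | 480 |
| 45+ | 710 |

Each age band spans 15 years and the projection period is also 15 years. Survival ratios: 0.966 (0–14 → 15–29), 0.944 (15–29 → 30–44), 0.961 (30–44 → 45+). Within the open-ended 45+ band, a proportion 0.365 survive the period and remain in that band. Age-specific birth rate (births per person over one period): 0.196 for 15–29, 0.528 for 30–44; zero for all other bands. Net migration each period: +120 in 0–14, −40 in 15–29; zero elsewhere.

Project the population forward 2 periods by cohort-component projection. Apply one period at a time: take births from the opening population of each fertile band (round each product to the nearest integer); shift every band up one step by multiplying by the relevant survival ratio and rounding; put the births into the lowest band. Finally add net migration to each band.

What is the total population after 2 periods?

Numbering the groups 1..4 from youngest to oldest:
Period 1.
Births: 790 × 0.196 = 155, 480 × 0.528 = 253 ⇒ total 408
Group 2: 1920 × 0.966 = 1855
Group 3: 790 × 0.944 = 746
Group 4: 480 × 0.961 + 710 × 0.365 = 461 + 259 = 720
Net migration: Group 1 + 120 → 528; Group 2 − 40 → 1815
End of period: [528, 1815, 746, 720]
Period 2.
Births: 1815 × 0.196 = 356, 746 × 0.528 = 394 ⇒ total 750
Group 2: 528 × 0.966 = 510
Group 3: 1815 × 0.944 = 1713
Group 4: 746 × 0.961 + 720 × 0.365 = 717 + 263 = 980
Net migration: Group 1 + 120 → 870; Group 2 − 40 → 470
End of period: [870, 470, 1713, 980]
Total after period 2: 870 + 470 + 1713 + 980 = 4033

4033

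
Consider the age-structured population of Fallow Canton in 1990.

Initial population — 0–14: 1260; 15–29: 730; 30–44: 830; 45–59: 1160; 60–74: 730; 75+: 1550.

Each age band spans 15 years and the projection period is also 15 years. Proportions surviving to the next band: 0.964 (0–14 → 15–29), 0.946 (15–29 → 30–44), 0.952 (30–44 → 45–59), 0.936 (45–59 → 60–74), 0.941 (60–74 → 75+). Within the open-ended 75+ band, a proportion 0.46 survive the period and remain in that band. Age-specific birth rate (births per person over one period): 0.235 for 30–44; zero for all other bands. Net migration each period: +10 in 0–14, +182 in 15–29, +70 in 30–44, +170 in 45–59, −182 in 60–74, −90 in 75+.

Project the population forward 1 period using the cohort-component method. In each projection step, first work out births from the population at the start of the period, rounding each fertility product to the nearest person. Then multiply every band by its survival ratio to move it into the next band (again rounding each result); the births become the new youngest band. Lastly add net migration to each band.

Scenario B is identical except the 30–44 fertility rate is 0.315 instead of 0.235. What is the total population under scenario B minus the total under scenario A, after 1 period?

66

Numbering the bands 1..6 from youngest to oldest:
— Period 1 —
Births: 830 × 0.235 = 195
Band 2: 1260 × 0.964 = 1215
Band 3: 730 × 0.946 = 691
Band 4: 830 × 0.952 = 790
Band 5: 1160 × 0.936 = 1086
Band 6: 730 × 0.941 + 1550 × 0.46 = 687 + 713 = 1400
Net migration: Band 1 + 10 → 205; Band 2 + 182 → 1397; Band 3 + 70 → 761; Band 4 + 170 → 960; Band 5 − 182 → 904; Band 6 − 90 → 1310
Giving 205 / 1397 / 761 / 960 / 904 / 1310.
Scenario A total after 1 period: 5537
Scenario B projection —
— Period 1 —
Births: 830 × 0.315 = 261
Band 2: 1260 × 0.964 = 1215
Band 3: 730 × 0.946 = 691
Band 4: 830 × 0.952 = 790
Band 5: 1160 × 0.936 = 1086
Band 6: 730 × 0.941 + 1550 × 0.46 = 687 + 713 = 1400
Net migration: Band 1 + 10 → 271; Band 2 + 182 → 1397; Band 3 + 70 → 761; Band 4 + 170 → 960; Band 5 − 182 → 904; Band 6 − 90 → 1310
Giving 271 / 1397 / 761 / 960 / 904 / 1310.
Scenario B total after 1 period: 5603
Difference B − A = 5603 − 5537 = 66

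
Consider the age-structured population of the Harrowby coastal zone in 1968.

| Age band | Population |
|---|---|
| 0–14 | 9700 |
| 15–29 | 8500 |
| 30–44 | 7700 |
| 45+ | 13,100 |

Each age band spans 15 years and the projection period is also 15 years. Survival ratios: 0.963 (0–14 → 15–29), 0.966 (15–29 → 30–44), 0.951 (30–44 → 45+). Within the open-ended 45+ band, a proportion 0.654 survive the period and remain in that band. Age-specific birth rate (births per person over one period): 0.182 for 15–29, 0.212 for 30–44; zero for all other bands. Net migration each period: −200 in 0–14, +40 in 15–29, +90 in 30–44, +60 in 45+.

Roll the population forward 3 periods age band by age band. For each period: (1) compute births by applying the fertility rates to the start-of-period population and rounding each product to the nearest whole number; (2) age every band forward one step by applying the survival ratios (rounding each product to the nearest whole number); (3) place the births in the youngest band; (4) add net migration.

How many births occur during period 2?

3467

Let band 1 be 0–14 through band 4 = 45+.
Period 1.
Births: 8500 × 0.182 = 1547, 7700 × 0.212 = 1632 → 3179
Band 2: 9700 × 0.963 = 9341
Band 3: 8500 × 0.966 = 8211
Band 4: 7700 × 0.951 + 13100 × 0.654 = 7323 + 8567 = 15890
Net migration: Band 1 − 200 → 2979; Band 2 + 40 → 9381; Band 3 + 90 → 8301; Band 4 + 60 → 15950
Giving 2979 / 9381 / 8301 / 15950.
Period 2.
Births: 9381 × 0.182 = 1707, 8301 × 0.212 = 1760 → 3467
Band 2: 2979 × 0.963 = 2869
Band 3: 9381 × 0.966 = 9062
Band 4: 8301 × 0.951 + 15950 × 0.654 = 7894 + 10431 = 18325
Net migration: Band 1 − 200 → 3267; Band 2 + 40 → 2909; Band 3 + 90 → 9152; Band 4 + 60 → 18385
Giving 3267 / 2909 / 9152 / 18385.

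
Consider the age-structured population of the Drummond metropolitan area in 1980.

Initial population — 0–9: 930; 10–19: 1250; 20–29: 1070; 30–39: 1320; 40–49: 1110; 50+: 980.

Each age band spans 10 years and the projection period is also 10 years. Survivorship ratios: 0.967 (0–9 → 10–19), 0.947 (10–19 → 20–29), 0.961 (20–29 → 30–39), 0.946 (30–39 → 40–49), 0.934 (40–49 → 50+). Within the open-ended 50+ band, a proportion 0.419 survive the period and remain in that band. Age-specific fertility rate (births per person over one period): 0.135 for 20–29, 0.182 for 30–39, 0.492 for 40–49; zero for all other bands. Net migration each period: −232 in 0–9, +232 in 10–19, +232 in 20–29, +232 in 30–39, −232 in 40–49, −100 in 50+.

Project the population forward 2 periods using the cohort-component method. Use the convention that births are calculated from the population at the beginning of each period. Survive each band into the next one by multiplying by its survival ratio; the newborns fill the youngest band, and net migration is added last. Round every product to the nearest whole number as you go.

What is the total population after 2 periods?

6866

Call the bands 1 to 6, youngest first.
Period 1.
Births: 1070 × 0.135 = 144 ; 1320 × 0.182 = 240 ; 1110 × 0.492 = 546 ⇒ total 930
Band 2: 930 × 0.967 = 899
Band 3: 1250 × 0.947 = 1184
Band 4: 1070 × 0.961 = 1028
Band 5: 1320 × 0.946 = 1249
Band 6: 1110 × 0.934 + 980 × 0.419 = 1037 + 411 = 1448
Net migration: Band 1 − 232 → 698; Band 2 + 232 → 1131; Band 3 + 232 → 1416; Band 4 + 232 → 1260; Band 5 − 232 → 1017; Band 6 − 100 → 1348
→ [698, 1131, 1416, 1260, 1017, 1348]
Period 2.
Births: 1416 × 0.135 = 191 ; 1260 × 0.182 = 229 ; 1017 × 0.492 = 500 ⇒ total 920
Band 2: 698 × 0.967 = 675
Band 3: 1131 × 0.947 = 1071
Band 4: 1416 × 0.961 = 1361
Band 5: 1260 × 0.946 = 1192
Band 6: 1017 × 0.934 + 1348 × 0.419 = 950 + 565 = 1515
Net migration: Band 1 − 232 → 688; Band 2 + 232 → 907; Band 3 + 232 → 1303; Band 4 + 232 → 1593; Band 5 − 232 → 960; Band 6 − 100 → 1415
→ [688, 907, 1303, 1593, 960, 1415]
Total after period 2: 688 + 907 + 1303 + 1593 + 960 + 1415 = 6866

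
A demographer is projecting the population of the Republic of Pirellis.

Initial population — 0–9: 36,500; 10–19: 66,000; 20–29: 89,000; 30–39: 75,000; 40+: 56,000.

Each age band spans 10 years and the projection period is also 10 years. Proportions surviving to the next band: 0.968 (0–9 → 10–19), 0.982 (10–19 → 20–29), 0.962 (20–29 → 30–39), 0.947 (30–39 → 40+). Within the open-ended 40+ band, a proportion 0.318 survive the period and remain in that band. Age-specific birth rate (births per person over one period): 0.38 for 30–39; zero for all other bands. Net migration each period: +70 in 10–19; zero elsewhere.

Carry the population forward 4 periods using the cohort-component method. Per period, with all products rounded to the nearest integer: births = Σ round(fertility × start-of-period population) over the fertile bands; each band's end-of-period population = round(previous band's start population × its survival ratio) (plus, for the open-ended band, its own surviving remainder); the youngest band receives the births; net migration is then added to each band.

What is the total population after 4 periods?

154341

Period 1:
Births: 75000 × 0.38 = 28500
10–19: 36500 × 0.968 = 35332
20–29: 66000 × 0.982 = 64812
30–39: 89000 × 0.962 = 85618
40+: 75000 × 0.947 + 56000 × 0.318 = 71025 + 17808 = 88833
Net migration: 10–19 + 70 → 35402
Giving 28500 / 35402 / 64812 / 85618 / 88833.
Period 2:
Births: 85618 × 0.38 = 32535
10–19: 28500 × 0.968 = 27588
20–29: 35402 × 0.982 = 34765
30–39: 64812 × 0.962 = 62349
40+: 85618 × 0.947 + 88833 × 0.318 = 81080 + 28249 = 109329
Net migration: 10–19 + 70 → 27658
Giving 32535 / 27658 / 34765 / 62349 / 109329.
Period 3:
Births: 62349 × 0.38 = 23693
10–19: 32535 × 0.968 = 31494
20–29: 27658 × 0.982 = 27160
30–39: 34765 × 0.962 = 33444
40+: 62349 × 0.947 + 109329 × 0.318 = 59045 + 34767 = 93812
Net migration: 10–19 + 70 → 31564
Giving 23693 / 31564 / 27160 / 33444 / 93812.
Period 4:
Births: 33444 × 0.38 = 12709
10–19: 23693 × 0.968 = 22935
20–29: 31564 × 0.982 = 30996
30–39: 27160 × 0.962 = 26128
40+: 33444 × 0.947 + 93812 × 0.318 = 31671 + 29832 = 61503
Net migration: 10–19 + 70 → 23005
Giving 12709 / 23005 / 30996 / 26128 / 61503.
Total after period 4: 12709 + 23005 + 30996 + 26128 + 61503 = 154341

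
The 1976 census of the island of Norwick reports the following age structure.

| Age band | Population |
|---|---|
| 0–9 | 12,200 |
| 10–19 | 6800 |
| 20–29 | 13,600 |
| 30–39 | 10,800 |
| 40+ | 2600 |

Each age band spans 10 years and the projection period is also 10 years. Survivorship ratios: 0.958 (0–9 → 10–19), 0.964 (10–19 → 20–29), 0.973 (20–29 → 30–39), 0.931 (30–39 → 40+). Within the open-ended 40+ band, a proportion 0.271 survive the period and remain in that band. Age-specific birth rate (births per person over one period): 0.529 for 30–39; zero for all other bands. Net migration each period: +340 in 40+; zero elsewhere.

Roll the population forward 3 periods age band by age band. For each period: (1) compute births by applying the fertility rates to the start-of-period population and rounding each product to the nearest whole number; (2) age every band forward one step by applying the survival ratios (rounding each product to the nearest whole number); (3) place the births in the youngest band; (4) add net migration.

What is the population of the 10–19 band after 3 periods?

[period 1]
Births: 10800 * 0.529 = 5713
10–19: 12200 * 0.958 = 11688
20–29: 6800 * 0.964 = 6555
30–39: 13600 * 0.973 = 13233
40+: 10800 * 0.931 + 2600 * 0.271 = 10055 + 705 = 10760
Net migration: 40+ + 340 → 11100
Giving 5713 / 11688 / 6555 / 13233 / 11100.
[period 2]
Births: 13233 * 0.529 = 7000
10–19: 5713 * 0.958 = 5473
20–29: 11688 * 0.964 = 11267
30–39: 6555 * 0.973 = 6378
40+: 13233 * 0.931 + 11100 * 0.271 = 12320 + 3008 = 15328
Net migration: 40+ + 340 → 15668
Giving 7000 / 5473 / 11267 / 6378 / 15668.
[period 3]
Births: 6378 * 0.529 = 3374
10–19: 7000 * 0.958 = 6706
20–29: 5473 * 0.964 = 5276
30–39: 11267 * 0.973 = 10963
40+: 6378 * 0.931 + 15668 * 0.271 = 5938 + 4246 = 10184
Net migration: 40+ + 340 → 10524
Giving 3374 / 6706 / 5276 / 10963 / 10524.

6706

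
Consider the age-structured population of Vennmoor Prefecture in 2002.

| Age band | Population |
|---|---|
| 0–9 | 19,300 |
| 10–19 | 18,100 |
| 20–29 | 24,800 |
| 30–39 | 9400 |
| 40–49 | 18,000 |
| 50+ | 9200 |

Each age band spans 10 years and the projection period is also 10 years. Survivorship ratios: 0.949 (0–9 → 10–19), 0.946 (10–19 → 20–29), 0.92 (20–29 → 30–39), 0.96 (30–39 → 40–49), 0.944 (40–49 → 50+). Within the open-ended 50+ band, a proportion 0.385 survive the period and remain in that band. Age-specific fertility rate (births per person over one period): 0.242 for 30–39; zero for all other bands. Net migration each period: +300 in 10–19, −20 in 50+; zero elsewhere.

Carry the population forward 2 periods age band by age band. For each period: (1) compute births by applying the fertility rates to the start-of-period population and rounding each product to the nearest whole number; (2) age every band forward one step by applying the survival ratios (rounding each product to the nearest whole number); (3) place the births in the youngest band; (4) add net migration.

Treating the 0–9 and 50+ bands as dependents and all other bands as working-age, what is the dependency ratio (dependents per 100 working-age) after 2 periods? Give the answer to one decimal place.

38.0

— Period 1 —
Births: 9400 × 0.242 = 2275
10–19: 19300 × 0.949 = 18316
20–29: 18100 × 0.946 = 17123
30–39: 24800 × 0.92 = 22816
40–49: 9400 × 0.96 = 9024
50+: 18000 × 0.944 + 9200 × 0.385 = 16992 + 3542 = 20534
Net migration: 10–19 + 300 → 18616; 50+ − 20 → 20514
→ [2275, 18616, 17123, 22816, 9024, 20514]
— Period 2 —
Births: 22816 × 0.242 = 5521
10–19: 2275 × 0.949 = 2159
20–29: 18616 × 0.946 = 17611
30–39: 17123 × 0.92 = 15753
40–49: 22816 × 0.96 = 21903
50+: 9024 × 0.944 + 20514 × 0.385 = 8519 + 7898 = 16417
Net migration: 10–19 + 300 → 2459; 50+ − 20 → 16397
→ [5521, 2459, 17611, 15753, 21903, 16397]
Dependents (band 0–9 + band 50+) = 5521 + 16397 = 21918; working-age = 57726; ratio = 21918/57726 × 100 = 38.0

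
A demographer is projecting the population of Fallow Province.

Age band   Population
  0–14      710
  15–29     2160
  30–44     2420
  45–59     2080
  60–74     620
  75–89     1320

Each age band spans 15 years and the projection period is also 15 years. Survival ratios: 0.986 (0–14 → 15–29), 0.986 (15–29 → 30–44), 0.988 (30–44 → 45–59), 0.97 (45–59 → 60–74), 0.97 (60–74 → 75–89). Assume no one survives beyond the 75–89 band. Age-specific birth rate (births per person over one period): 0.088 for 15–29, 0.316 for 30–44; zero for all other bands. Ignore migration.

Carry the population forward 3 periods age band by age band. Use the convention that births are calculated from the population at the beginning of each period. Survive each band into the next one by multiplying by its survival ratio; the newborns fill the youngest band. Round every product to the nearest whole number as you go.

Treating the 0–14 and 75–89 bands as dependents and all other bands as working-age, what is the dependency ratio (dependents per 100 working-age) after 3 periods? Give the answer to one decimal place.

58.3

(Groups numbered youngest = 1 to oldest = 6.)
Period 1.
Births: 2160 * 0.088 = 190 ; 2420 * 0.316 = 765 ⇒ total 955
Group 2: 710 * 0.986 = 700
Group 3: 2160 * 0.986 = 2130
Group 4: 2420 * 0.988 = 2391
Group 5: 2080 * 0.97 = 2018
Group 6: 620 * 0.97 = 601
End of period: [955, 700, 2130, 2391, 2018, 601]
Period 2.
Births: 700 * 0.088 = 62 ; 2130 * 0.316 = 673 ⇒ total 735
Group 2: 955 * 0.986 = 942
Group 3: 700 * 0.986 = 690
Group 4: 2130 * 0.988 = 2104
Group 5: 2391 * 0.97 = 2319
Group 6: 2018 * 0.97 = 1957
End of period: [735, 942, 690, 2104, 2319, 1957]
Period 3.
Births: 942 * 0.088 = 83 ; 690 * 0.316 = 218 ⇒ total 301
Group 2: 735 * 0.986 = 725
Group 3: 942 * 0.986 = 929
Group 4: 690 * 0.988 = 682
Group 5: 2104 * 0.97 = 2041
Group 6: 2319 * 0.97 = 2249
End of period: [301, 725, 929, 682, 2041, 2249]
Dependents (band 0–14 + band 75–89) = 301 + 2249 = 2550; working-age = 4377; ratio = 2550/4377 × 100 = 58.3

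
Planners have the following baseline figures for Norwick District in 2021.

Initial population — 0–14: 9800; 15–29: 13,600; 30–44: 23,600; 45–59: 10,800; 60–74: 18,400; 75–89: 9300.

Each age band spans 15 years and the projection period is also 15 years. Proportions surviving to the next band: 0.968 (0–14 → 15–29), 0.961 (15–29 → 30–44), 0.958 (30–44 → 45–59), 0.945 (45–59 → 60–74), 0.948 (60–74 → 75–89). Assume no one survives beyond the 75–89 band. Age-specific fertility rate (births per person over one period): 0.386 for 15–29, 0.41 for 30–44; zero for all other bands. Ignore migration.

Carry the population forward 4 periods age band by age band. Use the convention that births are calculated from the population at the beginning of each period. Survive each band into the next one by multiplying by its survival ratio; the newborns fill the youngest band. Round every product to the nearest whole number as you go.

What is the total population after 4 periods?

59244

Numbering the bands 1..6 from youngest to oldest:
[period 1]
Births: 13600 × 0.386 = 5250  |  23600 × 0.41 = 9676 → total 14926
Band 2: 9800 × 0.968 = 9486
Band 3: 13600 × 0.961 = 13070
Band 4: 23600 × 0.958 = 22609
Band 5: 10800 × 0.945 = 10206
Band 6: 18400 × 0.948 = 17443
End of period: [14926, 9486, 13070, 22609, 10206, 17443]
[period 2]
Births: 9486 × 0.386 = 3662  |  13070 × 0.41 = 5359 → total 9021
Band 2: 14926 × 0.968 = 14448
Band 3: 9486 × 0.961 = 9116
Band 4: 13070 × 0.958 = 12521
Band 5: 22609 × 0.945 = 21366
Band 6: 10206 × 0.948 = 9675
End of period: [9021, 14448, 9116, 12521, 21366, 9675]
[period 3]
Births: 14448 × 0.386 = 5577  |  9116 × 0.41 = 3738 → total 9315
Band 2: 9021 × 0.968 = 8732
Band 3: 14448 × 0.961 = 13885
Band 4: 9116 × 0.958 = 8733
Band 5: 12521 × 0.945 = 11832
Band 6: 21366 × 0.948 = 20255
End of period: [9315, 8732, 13885, 8733, 11832, 20255]
[period 4]
Births: 8732 × 0.386 = 3371  |  13885 × 0.41 = 5693 → total 9064
Band 2: 9315 × 0.968 = 9017
Band 3: 8732 × 0.961 = 8391
Band 4: 13885 × 0.958 = 13302
Band 5: 8733 × 0.945 = 8253
Band 6: 11832 × 0.948 = 11217
End of period: [9064, 9017, 8391, 13302, 8253, 11217]
Total after period 4: 9064 + 9017 + 8391 + 13302 + 8253 + 11217 = 59244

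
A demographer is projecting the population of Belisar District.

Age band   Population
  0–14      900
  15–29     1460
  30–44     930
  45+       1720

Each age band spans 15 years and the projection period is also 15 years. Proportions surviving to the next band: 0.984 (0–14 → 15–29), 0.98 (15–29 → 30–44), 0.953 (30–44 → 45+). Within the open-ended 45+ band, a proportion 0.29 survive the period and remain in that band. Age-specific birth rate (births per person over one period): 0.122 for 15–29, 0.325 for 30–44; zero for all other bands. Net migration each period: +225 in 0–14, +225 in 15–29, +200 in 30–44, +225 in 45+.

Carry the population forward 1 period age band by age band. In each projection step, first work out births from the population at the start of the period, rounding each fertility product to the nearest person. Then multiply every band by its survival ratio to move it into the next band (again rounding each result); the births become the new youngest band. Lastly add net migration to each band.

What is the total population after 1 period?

5057

— Period 1 —
Births: 1460 × 0.122 = 178, 930 × 0.325 = 302 → total 480
15–29: 900 × 0.984 = 886
30–44: 1460 × 0.98 = 1431
45+: 930 × 0.953 + 1720 × 0.29 = 886 + 499 = 1385
Net migration: 0–14 + 225 → 705; 15–29 + 225 → 1111; 30–44 + 200 → 1631; 45+ + 225 → 1610
Population now: 0–14=705, 15–29=1111, 30–44=1631, 45+=1610
Total after period 1: 705 + 1111 + 1631 + 1610 = 5057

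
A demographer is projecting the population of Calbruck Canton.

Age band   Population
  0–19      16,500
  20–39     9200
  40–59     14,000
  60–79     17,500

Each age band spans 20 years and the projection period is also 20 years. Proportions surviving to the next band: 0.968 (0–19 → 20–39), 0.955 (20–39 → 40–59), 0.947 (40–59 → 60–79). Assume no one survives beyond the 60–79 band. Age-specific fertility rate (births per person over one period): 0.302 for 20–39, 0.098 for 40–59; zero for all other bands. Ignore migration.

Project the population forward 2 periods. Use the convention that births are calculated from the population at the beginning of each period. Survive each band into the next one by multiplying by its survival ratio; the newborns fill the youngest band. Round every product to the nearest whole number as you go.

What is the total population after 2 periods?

— Period 1 —
Births: 9200 * 0.302 = 2778 ; 14000 * 0.098 = 1372 → 4150
20–39: 16500 * 0.968 = 15972
40–59: 9200 * 0.955 = 8786
60–79: 14000 * 0.947 = 13258
→ [4150, 15972, 8786, 13258]
— Period 2 —
Births: 15972 * 0.302 = 4824 ; 8786 * 0.098 = 861 → 5685
20–39: 4150 * 0.968 = 4017
40–59: 15972 * 0.955 = 15253
60–79: 8786 * 0.947 = 8320
→ [5685, 4017, 15253, 8320]
Total after period 2: 5685 + 4017 + 15253 + 8320 = 33275

33275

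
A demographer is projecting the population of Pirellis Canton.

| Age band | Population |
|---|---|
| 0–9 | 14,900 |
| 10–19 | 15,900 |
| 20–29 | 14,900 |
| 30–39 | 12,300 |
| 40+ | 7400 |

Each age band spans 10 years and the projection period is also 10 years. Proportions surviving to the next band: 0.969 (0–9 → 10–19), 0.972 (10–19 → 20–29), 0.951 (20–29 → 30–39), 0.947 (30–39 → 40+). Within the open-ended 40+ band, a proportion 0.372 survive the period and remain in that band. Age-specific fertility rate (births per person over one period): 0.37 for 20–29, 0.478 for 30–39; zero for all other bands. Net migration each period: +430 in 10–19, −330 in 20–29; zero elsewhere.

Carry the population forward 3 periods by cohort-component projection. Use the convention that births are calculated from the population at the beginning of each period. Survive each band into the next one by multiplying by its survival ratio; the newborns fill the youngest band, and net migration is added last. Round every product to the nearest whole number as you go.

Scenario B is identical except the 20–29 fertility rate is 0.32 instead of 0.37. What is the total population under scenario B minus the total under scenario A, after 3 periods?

-2141

Numbering the groups 1..5 from youngest to oldest:
— Period 1 —
Births: 14900 × 0.37 = 5513  |  12300 × 0.478 = 5879 ⇒ total 11392
Group 2: 14900 × 0.969 = 14438
Group 3: 15900 × 0.972 = 15455
Group 4: 14900 × 0.951 = 14170
Group 5: 12300 × 0.947 + 7400 × 0.372 = 11648 + 2753 = 14401
Net migration: Group 2 + 430 → 14868; Group 3 − 330 → 15125
Giving 11392 / 14868 / 15125 / 14170 / 14401.
— Period 2 —
Births: 15125 × 0.37 = 5596  |  14170 × 0.478 = 6773 ⇒ total 12369
Group 2: 11392 × 0.969 = 11039
Group 3: 14868 × 0.972 = 14452
Group 4: 15125 × 0.951 = 14384
Group 5: 14170 × 0.947 + 14401 × 0.372 = 13419 + 5357 = 18776
Net migration: Group 2 + 430 → 11469; Group 3 − 330 → 14122
Giving 12369 / 11469 / 14122 / 14384 / 18776.
— Period 3 —
Births: 14122 × 0.37 = 5225  |  14384 × 0.478 = 6876 ⇒ total 12101
Group 2: 12369 × 0.969 = 11986
Group 3: 11469 × 0.972 = 11148
Group 4: 14122 × 0.951 = 13430
Group 5: 14384 × 0.947 + 18776 × 0.372 = 13622 + 6985 = 20607
Net migration: Group 2 + 430 → 12416; Group 3 − 330 → 10818
Giving 12101 / 12416 / 10818 / 13430 / 20607.
Scenario A total after 3 periods: 69372
Scenario B projection —
— Period 1 —
Births: 14900 × 0.32 = 4768  |  12300 × 0.478 = 5879 ⇒ total 10647
Group 2: 14900 × 0.969 = 14438
Group 3: 15900 × 0.972 = 15455
Group 4: 14900 × 0.951 = 14170
Group 5: 12300 × 0.947 + 7400 × 0.372 = 11648 + 2753 = 14401
Net migration: Group 2 + 430 → 14868; Group 3 − 330 → 15125
Giving 10647 / 14868 / 15125 / 14170 / 14401.
— Period 2 —
Births: 15125 × 0.32 = 4840  |  14170 × 0.478 = 6773 ⇒ total 11613
Group 2: 10647 × 0.969 = 10317
Group 3: 14868 × 0.972 = 14452
Group 4: 15125 × 0.951 = 14384
Group 5: 14170 × 0.947 + 14401 × 0.372 = 13419 + 5357 = 18776
Net migration: Group 2 + 430 → 10747; Group 3 − 330 → 14122
Giving 11613 / 10747 / 14122 / 14384 / 18776.
— Period 3 —
Births: 14122 × 0.32 = 4519  |  14384 × 0.478 = 6876 ⇒ total 11395
Group 2: 11613 × 0.969 = 11253
Group 3: 10747 × 0.972 = 10446
Group 4: 14122 × 0.951 = 13430
Group 5: 14384 × 0.947 + 18776 × 0.372 = 13622 + 6985 = 20607
Net migration: Group 2 + 430 → 11683; Group 3 − 330 → 10116
Giving 11395 / 11683 / 10116 / 13430 / 20607.
Scenario B total after 3 periods: 67231
Difference B − A = 67231 − 69372 = -2141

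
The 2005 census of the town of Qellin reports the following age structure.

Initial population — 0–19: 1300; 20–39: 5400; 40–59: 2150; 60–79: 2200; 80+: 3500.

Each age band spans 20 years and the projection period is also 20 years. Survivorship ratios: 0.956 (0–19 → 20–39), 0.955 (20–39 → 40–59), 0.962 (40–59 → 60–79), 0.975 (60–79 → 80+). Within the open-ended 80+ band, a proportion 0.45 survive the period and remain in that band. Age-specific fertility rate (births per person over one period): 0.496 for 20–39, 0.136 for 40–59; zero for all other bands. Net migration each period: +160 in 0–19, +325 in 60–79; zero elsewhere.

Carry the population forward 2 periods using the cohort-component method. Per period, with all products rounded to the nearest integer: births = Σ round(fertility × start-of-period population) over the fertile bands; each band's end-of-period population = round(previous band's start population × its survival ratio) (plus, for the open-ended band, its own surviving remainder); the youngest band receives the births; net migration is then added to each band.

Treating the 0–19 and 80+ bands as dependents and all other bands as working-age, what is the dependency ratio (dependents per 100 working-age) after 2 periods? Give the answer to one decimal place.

Call the bands 1 to 5, youngest first.
After projecting period 1:
Births: 5400 × 0.496 = 2678, 2150 × 0.136 = 292 ⇒ total 2970
Band 2: 1300 × 0.956 = 1243
Band 3: 5400 × 0.955 = 5157
Band 4: 2150 × 0.962 = 2068
Band 5: 2200 × 0.975 + 3500 × 0.45 = 2145 + 1575 = 3720
Net migration: Band 1 + 160 → 3130; Band 4 + 325 → 2393
→ [3130, 1243, 5157, 2393, 3720]
After projecting period 2:
Births: 1243 × 0.496 = 617, 5157 × 0.136 = 701 ⇒ total 1318
Band 2: 3130 × 0.956 = 2992
Band 3: 1243 × 0.955 = 1187
Band 4: 5157 × 0.962 = 4961
Band 5: 2393 × 0.975 + 3720 × 0.45 = 2333 + 1674 = 4007
Net migration: Band 1 + 160 → 1478; Band 4 + 325 → 5286
→ [1478, 2992, 1187, 5286, 4007]
Dependents (band 0–19 + band 80+) = 1478 + 4007 = 5485; working-age = 9465; ratio = 5485/9465 × 100 = 58.0

58.0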